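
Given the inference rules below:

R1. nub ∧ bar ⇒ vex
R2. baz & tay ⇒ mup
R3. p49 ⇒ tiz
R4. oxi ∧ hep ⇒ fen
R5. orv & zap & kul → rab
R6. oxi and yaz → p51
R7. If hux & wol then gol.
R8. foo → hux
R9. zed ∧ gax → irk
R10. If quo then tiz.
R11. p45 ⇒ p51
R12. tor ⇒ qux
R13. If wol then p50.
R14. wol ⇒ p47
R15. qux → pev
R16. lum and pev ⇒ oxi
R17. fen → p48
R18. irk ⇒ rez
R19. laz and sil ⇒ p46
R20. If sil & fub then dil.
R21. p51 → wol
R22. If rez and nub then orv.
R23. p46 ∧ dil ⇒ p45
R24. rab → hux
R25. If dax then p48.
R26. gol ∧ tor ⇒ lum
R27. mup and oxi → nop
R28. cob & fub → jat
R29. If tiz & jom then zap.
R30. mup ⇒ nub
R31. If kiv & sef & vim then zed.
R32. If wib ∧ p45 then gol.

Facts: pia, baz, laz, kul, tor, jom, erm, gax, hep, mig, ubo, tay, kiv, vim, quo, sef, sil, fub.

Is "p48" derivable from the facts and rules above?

Yes

mup  (by R2: baz, tay)
tiz  (by R10: quo)
qux  (by R12: tor)
pev  (by R15: qux)
p46  (by R19: laz, sil)
dil  (by R20: sil, fub)
p45  (by R23: p46, dil)
zap  (by R29: tiz, jom)
nub  (by R30: mup)
zed  (by R31: kiv, sef, vim)
irk  (by R9: zed, gax)
p51  (by R11: p45)
rez  (by R18: irk)
wol  (by R21: p51)
orv  (by R22: rez, nub)
rab  (by R5: orv, zap, kul)
hux  (by R24: rab)
gol  (by R7: hux, wol)
lum  (by R26: gol, tor)
oxi  (by R16: lum, pev)
fen  (by R4: oxi, hep)
p48  (by R17: fen)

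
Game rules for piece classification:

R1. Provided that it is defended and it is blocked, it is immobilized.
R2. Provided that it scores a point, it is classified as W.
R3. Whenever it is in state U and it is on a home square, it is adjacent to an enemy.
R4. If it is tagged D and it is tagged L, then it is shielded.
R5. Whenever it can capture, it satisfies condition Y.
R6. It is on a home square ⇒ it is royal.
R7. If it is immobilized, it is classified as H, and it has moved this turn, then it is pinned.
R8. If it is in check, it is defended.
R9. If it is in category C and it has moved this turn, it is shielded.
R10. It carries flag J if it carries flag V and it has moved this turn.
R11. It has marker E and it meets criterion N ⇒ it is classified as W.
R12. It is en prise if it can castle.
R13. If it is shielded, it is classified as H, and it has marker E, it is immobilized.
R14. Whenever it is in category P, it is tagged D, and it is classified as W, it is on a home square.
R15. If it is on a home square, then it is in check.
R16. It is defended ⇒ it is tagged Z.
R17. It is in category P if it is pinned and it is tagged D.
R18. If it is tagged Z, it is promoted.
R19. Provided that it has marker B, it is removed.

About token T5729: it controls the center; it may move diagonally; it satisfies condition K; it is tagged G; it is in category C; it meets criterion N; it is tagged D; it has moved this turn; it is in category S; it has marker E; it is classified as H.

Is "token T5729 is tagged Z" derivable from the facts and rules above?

By R9 (it is in category C, it has moved this turn): it is shielded.
By R11 (it has marker E, it meets criterion N): it is classified as W.
By R13 (it is shielded, it is classified as H, it has marker E): it is immobilized.
By R7 (it is immobilized, it is classified as H, it has moved this turn): it is pinned.
By R17 (it is pinned, it is tagged D): it is in category P.
By R14 (it is in category P, it is tagged D, it is classified as W): it is on a home square.
By R15 (it is on a home square): it is in check.
By R8 (it is in check): it is defended.
By R16 (it is defended): it is tagged Z.

Yes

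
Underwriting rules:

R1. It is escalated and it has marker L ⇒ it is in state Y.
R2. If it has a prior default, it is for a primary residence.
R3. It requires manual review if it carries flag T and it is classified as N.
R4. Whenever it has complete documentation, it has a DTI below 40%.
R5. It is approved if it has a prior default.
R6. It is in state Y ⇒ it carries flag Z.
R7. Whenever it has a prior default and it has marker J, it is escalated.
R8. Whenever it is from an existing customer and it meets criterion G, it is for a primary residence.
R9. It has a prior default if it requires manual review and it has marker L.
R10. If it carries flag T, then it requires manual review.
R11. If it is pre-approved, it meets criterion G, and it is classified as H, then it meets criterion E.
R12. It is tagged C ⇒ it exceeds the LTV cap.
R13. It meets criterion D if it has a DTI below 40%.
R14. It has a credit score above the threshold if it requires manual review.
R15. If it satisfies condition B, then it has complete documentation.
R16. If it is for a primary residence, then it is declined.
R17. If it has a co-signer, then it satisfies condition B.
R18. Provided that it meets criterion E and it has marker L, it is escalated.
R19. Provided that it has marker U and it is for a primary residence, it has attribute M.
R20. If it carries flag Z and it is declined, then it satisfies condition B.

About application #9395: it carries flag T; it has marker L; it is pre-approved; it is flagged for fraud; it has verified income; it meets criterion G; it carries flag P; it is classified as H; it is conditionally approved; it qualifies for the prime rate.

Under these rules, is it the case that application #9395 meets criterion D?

By R10 (it carries flag T): it requires manual review.
By R11 (it is pre-approved, it meets criterion G, it is classified as H): it meets criterion E.
By R18 (it meets criterion E, it has marker L): it is escalated.
By R1 (it is escalated, it has marker L): it is in state Y.
By R6 (it is in state Y): it carries flag Z.
By R9 (it requires manual review, it has marker L): it has a prior default.
By R2 (it has a prior default): it is for a primary residence.
By R16 (it is for a primary residence): it is declined.
By R20 (it carries flag Z, it is declined): it satisfies condition B.
By R15 (it satisfies condition B): it has complete documentation.
By R4 (it has complete documentation): it has a DTI below 40%.
By R13 (it has a DTI below 40%): it meets criterion D.

Yes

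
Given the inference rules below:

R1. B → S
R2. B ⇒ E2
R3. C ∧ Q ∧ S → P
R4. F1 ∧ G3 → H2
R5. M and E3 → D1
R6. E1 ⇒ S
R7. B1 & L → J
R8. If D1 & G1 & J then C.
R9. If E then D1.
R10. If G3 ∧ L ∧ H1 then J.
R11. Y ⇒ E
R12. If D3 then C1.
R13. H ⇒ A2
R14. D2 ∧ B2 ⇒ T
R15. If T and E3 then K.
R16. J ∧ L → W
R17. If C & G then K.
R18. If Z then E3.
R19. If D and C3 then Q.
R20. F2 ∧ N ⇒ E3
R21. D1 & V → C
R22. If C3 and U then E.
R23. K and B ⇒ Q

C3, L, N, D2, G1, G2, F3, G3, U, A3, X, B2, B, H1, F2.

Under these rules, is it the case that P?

S  (by R1: B)
J  (by R10: G3, L, H1)
T  (by R14: D2, B2)
E3  (by R20: F2, N)
E  (by R22: C3, U)
D1  (by R9: E)
K  (by R15: T, E3)
Q  (by R23: K, B)
C  (by R8: D1, G1, J)
P  (by R3: C, Q, S)

Yes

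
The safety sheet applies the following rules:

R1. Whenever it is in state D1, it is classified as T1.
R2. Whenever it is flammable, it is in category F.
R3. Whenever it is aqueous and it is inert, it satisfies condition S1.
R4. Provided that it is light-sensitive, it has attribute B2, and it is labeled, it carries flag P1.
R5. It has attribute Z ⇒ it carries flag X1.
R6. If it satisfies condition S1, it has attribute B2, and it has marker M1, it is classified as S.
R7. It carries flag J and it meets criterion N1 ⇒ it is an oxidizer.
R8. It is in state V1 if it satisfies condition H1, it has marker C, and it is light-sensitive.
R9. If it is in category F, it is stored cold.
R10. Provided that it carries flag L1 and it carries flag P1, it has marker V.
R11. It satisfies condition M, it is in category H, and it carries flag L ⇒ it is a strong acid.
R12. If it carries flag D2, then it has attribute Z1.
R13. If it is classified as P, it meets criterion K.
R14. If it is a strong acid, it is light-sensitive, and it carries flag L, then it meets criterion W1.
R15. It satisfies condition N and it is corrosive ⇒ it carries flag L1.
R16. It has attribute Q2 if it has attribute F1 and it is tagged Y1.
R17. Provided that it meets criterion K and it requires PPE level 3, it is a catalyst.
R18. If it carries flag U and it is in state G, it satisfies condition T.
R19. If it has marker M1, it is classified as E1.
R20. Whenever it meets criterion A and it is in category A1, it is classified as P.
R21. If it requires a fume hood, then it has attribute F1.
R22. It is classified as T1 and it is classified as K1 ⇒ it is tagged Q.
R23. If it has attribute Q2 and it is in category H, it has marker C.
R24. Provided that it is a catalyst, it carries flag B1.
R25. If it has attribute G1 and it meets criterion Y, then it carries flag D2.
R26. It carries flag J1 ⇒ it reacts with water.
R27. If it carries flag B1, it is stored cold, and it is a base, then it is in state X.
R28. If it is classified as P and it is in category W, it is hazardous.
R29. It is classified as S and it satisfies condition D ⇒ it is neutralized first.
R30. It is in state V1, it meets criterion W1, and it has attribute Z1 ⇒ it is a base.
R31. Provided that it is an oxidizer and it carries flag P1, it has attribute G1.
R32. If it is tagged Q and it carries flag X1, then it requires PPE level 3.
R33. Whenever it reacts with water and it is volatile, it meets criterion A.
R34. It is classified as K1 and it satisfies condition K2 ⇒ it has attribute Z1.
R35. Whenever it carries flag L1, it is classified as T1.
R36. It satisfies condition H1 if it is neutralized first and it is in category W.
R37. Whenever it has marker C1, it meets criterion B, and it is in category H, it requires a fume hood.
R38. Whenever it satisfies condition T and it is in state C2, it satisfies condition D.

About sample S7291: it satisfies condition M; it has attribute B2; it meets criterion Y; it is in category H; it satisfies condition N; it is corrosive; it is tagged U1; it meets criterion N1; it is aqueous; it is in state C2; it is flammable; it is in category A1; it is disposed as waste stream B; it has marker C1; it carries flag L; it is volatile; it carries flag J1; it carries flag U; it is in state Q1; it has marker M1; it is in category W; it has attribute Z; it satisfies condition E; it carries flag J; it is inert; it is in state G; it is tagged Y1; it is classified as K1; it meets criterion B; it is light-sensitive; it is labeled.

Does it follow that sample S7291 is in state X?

By R2 (it is flammable): it is in category F.
By R3 (it is aqueous, it is inert): it satisfies condition S1.
By R4 (it is light-sensitive, it has attribute B2, it is labeled): it carries flag P1.
By R5 (it has attribute Z): it carries flag X1.
By R6 (it satisfies condition S1, it has attribute B2, it has marker M1): it is classified as S.
By R7 (it carries flag J, it meets criterion N1): it is an oxidizer.
By R9 (it is in category F): it is stored cold.
By R11 (it satisfies condition M, it is in category H, it carries flag L): it is a strong acid.
By R14 (it is a strong acid, it is light-sensitive, it carries flag L): it meets criterion W1.
By R15 (it satisfies condition N, it is corrosive): it carries flag L1.
By R18 (it carries flag U, it is in state G): it satisfies condition T.
By R26 (it carries flag J1): it reacts with water.
By R31 (it is an oxidizer, it carries flag P1): it has attribute G1.
By R33 (it reacts with water, it is volatile): it meets criterion A.
By R35 (it carries flag L1): it is classified as T1.
By R37 (it has marker C1, it meets criterion B, it is in category H): it requires a fume hood.
By R38 (it satisfies condition T, it is in state C2): it satisfies condition D.
By R20 (it meets criterion A, it is in category A1): it is classified as P.
By R21 (it requires a fume hood): it has attribute F1.
By R22 (it is classified as T1, it is classified as K1): it is tagged Q.
By R25 (it has attribute G1, it meets criterion Y): it carries flag D2.
By R29 (it is classified as S, it satisfies condition D): it is neutralized first.
By R32 (it is tagged Q, it carries flag X1): it requires PPE level 3.
By R36 (it is neutralized first, it is in category W): it satisfies condition H1.
By R12 (it carries flag D2): it has attribute Z1.
By R13 (it is classified as P): it meets criterion K.
By R16 (it has attribute F1, it is tagged Y1): it has attribute Q2.
By R17 (it meets criterion K, it requires PPE level 3): it is a catalyst.
By R23 (it has attribute Q2, it is in category H): it has marker C.
By R24 (it is a catalyst): it carries flag B1.
By R8 (it satisfies condition H1, it has marker C, it is light-sensitive): it is in state V1.
By R30 (it is in state V1, it meets criterion W1, it has attribute Z1): it is a base.
By R27 (it carries flag B1, it is stored cold, it is a base): it is in state X.

Yes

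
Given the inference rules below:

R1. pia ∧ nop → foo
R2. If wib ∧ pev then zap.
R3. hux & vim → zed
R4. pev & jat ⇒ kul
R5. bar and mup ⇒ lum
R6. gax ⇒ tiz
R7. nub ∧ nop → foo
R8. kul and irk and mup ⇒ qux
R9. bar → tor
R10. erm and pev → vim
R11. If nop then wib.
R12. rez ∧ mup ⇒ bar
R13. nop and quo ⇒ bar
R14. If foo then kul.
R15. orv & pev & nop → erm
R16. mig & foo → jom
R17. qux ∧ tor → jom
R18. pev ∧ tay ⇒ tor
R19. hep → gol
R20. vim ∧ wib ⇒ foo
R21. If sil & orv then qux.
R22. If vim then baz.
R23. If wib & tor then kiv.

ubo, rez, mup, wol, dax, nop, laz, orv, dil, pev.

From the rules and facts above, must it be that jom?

Forward chaining from the given facts derives: wib, bar, erm, zap, lum, tor, vim, foo, baz, kiv, kul.
Rules concluding jom: R16 needs mig; R17 needs qux — none of these are established.

No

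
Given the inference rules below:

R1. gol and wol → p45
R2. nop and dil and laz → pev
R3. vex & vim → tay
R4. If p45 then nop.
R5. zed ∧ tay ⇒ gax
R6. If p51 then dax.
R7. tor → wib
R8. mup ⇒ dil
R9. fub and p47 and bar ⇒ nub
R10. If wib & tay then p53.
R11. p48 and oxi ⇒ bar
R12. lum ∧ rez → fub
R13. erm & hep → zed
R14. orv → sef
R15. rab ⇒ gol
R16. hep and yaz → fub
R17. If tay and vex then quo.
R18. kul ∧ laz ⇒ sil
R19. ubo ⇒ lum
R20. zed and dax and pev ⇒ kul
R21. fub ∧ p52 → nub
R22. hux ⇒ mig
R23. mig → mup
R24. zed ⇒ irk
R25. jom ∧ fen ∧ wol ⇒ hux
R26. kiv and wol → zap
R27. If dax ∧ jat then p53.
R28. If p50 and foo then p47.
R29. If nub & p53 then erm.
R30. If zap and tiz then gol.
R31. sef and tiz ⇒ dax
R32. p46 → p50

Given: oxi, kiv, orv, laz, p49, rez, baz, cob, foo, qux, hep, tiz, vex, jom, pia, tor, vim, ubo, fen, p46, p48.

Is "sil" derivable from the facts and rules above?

No

Forward chaining from the given facts derives: tay, wib, p53, bar, sef, quo, lum, dax, p50, fub, p47, nub, erm, zed, irk, gax.
The only rule concluding sil is R18, which needs kul; that is never established.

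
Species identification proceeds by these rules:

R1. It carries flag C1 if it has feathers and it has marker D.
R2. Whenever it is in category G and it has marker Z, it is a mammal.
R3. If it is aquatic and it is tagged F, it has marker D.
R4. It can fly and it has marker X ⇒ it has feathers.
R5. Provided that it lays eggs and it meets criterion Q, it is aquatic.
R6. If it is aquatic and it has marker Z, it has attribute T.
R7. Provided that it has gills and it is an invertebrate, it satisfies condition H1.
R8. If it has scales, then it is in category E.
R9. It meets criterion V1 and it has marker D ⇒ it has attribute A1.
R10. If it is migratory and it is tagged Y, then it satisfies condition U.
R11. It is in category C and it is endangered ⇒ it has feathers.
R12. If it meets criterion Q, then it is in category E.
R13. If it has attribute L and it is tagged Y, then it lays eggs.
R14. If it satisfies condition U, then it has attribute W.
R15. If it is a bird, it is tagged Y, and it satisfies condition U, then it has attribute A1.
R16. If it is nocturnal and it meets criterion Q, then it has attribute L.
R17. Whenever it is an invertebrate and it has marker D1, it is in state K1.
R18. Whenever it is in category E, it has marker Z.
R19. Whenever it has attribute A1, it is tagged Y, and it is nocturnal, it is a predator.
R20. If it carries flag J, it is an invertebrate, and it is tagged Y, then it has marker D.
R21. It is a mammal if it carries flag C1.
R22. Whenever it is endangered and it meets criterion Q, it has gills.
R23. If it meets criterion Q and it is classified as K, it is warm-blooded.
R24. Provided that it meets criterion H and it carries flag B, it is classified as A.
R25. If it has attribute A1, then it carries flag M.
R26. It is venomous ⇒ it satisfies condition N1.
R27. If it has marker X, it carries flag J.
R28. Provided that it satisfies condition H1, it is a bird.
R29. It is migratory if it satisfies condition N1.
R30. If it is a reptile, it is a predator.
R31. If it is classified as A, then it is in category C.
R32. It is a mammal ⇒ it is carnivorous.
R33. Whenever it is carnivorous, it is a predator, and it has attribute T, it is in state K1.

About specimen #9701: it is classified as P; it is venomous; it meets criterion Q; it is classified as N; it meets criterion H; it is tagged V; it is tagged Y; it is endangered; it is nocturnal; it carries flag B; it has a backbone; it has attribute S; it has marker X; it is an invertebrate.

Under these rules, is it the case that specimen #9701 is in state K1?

By R12 (it meets criterion Q): it is in category E.
By R16 (it is nocturnal, it meets criterion Q): it has attribute L.
By R18 (it is in category E): it has marker Z.
By R22 (it is endangered, it meets criterion Q): it has gills.
By R24 (it meets criterion H, it carries flag B): it is classified as A.
By R26 (it is venomous): it satisfies condition N1.
By R27 (it has marker X): it carries flag J.
By R29 (it satisfies condition N1): it is migratory.
By R31 (it is classified as A): it is in category C.
By R7 (it has gills, it is an invertebrate): it satisfies condition H1.
By R10 (it is migratory, it is tagged Y): it satisfies condition U.
By R11 (it is in category C, it is endangered): it has feathers.
By R13 (it has attribute L, it is tagged Y): it lays eggs.
By R20 (it carries flag J, it is an invertebrate, it is tagged Y): it has marker D.
By R28 (it satisfies condition H1): it is a bird.
By R1 (it has feathers, it has marker D): it carries flag C1.
By R5 (it lays eggs, it meets criterion Q): it is aquatic.
By R6 (it is aquatic, it has marker Z): it has attribute T.
By R15 (it is a bird, it is tagged Y, it satisfies condition U): it has attribute A1.
By R19 (it has attribute A1, it is tagged Y, it is nocturnal): it is a predator.
By R21 (it carries flag C1): it is a mammal.
By R32 (it is a mammal): it is carnivorous.
By R33 (it is carnivorous, it is a predator, it has attribute T): it is in state K1.

Yes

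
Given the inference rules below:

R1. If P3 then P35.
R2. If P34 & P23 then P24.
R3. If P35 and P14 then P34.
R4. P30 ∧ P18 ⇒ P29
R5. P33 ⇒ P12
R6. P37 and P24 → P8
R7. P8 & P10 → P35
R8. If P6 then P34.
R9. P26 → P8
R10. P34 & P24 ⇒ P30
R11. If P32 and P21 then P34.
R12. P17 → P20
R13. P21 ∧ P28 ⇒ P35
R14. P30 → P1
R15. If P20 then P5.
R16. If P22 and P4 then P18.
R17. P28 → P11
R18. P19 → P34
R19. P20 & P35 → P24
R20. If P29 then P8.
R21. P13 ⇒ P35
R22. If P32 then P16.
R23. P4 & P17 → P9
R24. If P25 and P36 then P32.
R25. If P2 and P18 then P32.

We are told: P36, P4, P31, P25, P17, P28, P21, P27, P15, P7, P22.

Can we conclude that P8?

Yes

P20  (by R12: P17)
P35  (by R13: P21, P28)
P18  (by R16: P22, P4)
P24  (by R19: P20, P35)
P32  (by R24: P25, P36)
P34  (by R11: P32, P21)
P30  (by R10: P34, P24)
P29  (by R4: P30, P18)
P8  (by R20: P29)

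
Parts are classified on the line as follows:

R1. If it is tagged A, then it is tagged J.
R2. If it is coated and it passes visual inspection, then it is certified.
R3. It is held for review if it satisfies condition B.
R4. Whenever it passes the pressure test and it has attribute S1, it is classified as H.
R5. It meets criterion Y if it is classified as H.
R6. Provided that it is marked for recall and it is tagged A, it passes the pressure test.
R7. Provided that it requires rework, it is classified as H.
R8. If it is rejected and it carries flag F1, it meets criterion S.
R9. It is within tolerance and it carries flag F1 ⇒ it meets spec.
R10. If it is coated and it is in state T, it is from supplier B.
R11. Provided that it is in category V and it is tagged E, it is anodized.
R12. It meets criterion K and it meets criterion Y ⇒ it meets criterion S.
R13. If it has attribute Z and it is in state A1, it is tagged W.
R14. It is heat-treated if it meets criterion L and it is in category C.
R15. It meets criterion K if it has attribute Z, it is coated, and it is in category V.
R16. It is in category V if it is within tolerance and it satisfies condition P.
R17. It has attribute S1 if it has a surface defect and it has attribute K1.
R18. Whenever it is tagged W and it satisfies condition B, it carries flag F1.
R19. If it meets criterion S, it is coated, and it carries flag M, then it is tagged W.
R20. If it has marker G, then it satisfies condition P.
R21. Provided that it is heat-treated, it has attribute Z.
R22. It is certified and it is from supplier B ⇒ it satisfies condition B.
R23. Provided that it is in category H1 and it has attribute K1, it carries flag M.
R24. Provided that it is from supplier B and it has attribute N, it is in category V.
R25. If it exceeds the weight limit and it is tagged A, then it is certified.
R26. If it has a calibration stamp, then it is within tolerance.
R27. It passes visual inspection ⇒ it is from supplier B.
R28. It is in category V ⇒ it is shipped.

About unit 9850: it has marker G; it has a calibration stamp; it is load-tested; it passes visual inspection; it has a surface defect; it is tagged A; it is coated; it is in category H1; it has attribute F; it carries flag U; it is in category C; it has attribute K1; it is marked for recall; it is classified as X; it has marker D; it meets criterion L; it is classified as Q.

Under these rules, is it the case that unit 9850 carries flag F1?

By R2 (it is coated, it passes visual inspection): it is certified.
By R6 (it is marked for recall, it is tagged A): it passes the pressure test.
By R14 (it meets criterion L, it is in category C): it is heat-treated.
By R17 (it has a surface defect, it has attribute K1): it has attribute S1.
By R20 (it has marker G): it satisfies condition P.
By R21 (it is heat-treated): it has attribute Z.
By R23 (it is in category H1, it has attribute K1): it carries flag M.
By R26 (it has a calibration stamp): it is within tolerance.
By R27 (it passes visual inspection): it is from supplier B.
By R4 (it passes the pressure test, it has attribute S1): it is classified as H.
By R5 (it is classified as H): it meets criterion Y.
By R16 (it is within tolerance, it satisfies condition P): it is in category V.
By R22 (it is certified, it is from supplier B): it satisfies condition B.
By R15 (it has attribute Z, it is coated, it is in category V): it meets criterion K.
By R12 (it meets criterion K, it meets criterion Y): it meets criterion S.
By R19 (it meets criterion S, it is coated, it carries flag M): it is tagged W.
By R18 (it is tagged W, it satisfies condition B): it carries flag F1.

Yes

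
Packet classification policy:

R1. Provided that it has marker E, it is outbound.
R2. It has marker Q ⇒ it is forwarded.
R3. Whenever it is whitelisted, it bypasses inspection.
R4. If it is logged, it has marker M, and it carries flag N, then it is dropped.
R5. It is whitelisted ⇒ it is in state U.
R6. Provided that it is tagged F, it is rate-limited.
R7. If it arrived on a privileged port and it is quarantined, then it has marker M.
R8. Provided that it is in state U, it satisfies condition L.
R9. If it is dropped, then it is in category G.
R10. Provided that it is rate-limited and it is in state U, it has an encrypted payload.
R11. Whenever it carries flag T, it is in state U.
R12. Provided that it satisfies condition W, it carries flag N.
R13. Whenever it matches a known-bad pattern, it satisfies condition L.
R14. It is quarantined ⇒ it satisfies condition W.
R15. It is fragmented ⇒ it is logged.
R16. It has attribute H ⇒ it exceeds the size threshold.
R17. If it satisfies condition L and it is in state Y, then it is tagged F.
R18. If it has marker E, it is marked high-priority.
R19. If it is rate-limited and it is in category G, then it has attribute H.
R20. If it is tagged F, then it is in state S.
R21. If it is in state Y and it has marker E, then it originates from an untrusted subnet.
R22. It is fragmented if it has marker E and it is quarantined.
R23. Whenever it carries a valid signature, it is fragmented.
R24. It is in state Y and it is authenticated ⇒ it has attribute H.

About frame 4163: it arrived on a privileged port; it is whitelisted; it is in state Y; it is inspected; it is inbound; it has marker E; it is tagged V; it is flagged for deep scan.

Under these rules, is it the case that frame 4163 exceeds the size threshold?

Forward chaining from the given facts derives: is outbound, bypasses inspection, is in state U, satisfies condition L, is tagged F, is marked high-priority, is in state S, originates from an untrusted subnet, is rate-limited, has an encrypted payload.
The only rule concluding "it exceeds the size threshold" is R16, which needs "it has attribute H"; that is never established.

No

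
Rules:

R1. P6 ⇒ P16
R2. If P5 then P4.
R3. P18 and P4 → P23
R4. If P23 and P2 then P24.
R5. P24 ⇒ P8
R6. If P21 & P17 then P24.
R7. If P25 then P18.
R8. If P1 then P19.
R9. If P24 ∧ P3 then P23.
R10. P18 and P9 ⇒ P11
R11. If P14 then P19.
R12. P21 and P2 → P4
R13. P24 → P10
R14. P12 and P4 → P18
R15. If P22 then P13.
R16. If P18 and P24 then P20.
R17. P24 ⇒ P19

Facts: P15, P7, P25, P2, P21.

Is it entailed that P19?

Yes

P18  (by R7: P25)
P4  (by R12: P21, P2)
P23  (by R3: P18, P4)
P24  (by R4: P23, P2)
P19  (by R17: P24)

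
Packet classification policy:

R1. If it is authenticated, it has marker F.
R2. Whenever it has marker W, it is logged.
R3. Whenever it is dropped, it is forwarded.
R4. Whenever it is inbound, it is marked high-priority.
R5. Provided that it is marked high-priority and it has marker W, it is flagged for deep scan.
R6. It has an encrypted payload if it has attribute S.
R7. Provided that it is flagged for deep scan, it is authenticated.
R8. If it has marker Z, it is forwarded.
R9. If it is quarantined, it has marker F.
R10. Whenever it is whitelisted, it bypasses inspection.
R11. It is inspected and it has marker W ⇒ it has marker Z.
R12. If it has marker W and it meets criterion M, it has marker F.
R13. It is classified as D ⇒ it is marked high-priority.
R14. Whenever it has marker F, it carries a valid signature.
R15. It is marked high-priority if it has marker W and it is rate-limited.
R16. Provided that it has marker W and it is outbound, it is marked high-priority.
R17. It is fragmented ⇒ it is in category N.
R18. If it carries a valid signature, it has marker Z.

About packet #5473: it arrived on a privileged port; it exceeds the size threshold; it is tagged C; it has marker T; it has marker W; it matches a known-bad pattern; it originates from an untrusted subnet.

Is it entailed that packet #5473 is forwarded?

No

Forward chaining from the given facts derives: is logged.
Rules concluding "it is forwarded": R3 needs "it is dropped"; R8 needs "it has marker Z" — none of these are established.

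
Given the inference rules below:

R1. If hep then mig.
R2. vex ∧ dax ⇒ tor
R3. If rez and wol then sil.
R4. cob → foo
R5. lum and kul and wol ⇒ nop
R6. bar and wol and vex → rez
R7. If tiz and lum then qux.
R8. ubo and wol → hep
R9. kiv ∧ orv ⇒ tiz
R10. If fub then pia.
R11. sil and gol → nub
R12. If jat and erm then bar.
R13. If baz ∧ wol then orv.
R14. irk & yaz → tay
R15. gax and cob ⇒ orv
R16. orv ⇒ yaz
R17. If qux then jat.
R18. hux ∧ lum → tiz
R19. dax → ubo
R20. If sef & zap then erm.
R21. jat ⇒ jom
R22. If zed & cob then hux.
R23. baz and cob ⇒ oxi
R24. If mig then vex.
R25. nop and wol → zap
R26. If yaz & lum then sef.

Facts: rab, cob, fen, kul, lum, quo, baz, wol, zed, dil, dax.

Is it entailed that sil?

Yes

nop  (by R5: lum, kul, wol)
orv  (by R13: baz, wol)
yaz  (by R16: orv)
ubo  (by R19: dax)
hux  (by R22: zed, cob)
zap  (by R25: nop, wol)
sef  (by R26: yaz, lum)
hep  (by R8: ubo, wol)
tiz  (by R18: hux, lum)
erm  (by R20: sef, zap)
mig  (by R1: hep)
qux  (by R7: tiz, lum)
jat  (by R17: qux)
vex  (by R24: mig)
bar  (by R12: jat, erm)
rez  (by R6: bar, wol, vex)
sil  (by R3: rez, wol)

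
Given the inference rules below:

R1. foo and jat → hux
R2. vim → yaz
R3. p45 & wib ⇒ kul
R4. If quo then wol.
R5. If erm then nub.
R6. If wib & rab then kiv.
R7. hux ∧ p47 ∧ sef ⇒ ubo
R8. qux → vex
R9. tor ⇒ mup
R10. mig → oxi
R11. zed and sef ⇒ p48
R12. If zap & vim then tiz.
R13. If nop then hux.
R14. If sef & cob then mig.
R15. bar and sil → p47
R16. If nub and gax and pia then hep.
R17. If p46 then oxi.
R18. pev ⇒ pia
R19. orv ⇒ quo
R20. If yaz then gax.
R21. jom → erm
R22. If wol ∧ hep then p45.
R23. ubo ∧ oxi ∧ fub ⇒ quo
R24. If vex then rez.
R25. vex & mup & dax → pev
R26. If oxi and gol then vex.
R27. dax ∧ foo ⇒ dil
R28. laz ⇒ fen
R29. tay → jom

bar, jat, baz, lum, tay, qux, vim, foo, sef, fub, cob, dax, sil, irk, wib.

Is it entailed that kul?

Forward chaining from the given facts derives: hux, yaz, vex, mig, p47, gax, rez, dil, jom, ubo, oxi, erm, quo, wol, nub.
The only rule concluding kul is R3, which needs p45; that is never established.

No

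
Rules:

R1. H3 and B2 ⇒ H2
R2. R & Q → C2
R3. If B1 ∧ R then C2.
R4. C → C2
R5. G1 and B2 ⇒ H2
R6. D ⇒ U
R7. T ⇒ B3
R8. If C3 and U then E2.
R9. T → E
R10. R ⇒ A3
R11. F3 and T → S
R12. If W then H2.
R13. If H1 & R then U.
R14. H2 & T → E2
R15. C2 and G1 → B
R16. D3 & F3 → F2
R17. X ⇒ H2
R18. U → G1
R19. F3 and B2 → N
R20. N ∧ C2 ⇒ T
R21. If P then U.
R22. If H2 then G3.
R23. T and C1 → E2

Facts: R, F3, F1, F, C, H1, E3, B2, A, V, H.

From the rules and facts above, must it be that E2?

C2  (by R4: C)
U  (by R13: H1, R)
G1  (by R18: U)
N  (by R19: F3, B2)
T  (by R20: N, C2)
H2  (by R5: G1, B2)
E2  (by R14: H2, T)

Yes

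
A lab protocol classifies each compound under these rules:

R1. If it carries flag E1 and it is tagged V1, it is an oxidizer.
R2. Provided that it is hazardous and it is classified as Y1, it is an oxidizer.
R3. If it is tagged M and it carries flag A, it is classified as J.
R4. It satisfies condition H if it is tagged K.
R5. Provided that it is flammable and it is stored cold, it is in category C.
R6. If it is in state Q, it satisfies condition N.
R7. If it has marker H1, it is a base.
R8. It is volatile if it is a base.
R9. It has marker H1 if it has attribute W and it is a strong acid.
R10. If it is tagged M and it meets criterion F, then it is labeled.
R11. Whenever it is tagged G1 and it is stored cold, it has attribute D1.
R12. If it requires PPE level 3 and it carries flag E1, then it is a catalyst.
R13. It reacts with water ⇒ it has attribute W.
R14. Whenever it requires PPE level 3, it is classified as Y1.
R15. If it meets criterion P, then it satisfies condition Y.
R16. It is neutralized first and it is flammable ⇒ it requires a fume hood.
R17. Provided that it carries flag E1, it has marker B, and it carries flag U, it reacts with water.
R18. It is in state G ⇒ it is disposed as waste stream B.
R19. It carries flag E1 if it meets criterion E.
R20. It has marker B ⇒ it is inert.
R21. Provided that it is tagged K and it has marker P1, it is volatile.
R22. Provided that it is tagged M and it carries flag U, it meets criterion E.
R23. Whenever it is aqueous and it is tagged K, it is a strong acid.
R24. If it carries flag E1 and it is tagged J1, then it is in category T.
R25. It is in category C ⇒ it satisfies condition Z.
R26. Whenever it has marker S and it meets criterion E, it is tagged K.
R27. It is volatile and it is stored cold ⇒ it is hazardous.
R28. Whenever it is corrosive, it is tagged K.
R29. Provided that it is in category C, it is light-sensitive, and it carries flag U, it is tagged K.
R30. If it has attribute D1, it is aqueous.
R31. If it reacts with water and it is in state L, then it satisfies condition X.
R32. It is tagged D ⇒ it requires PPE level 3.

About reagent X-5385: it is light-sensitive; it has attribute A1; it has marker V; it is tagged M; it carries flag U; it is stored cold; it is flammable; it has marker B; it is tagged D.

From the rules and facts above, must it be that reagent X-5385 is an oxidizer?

No

Forward chaining from the given facts derives: is in category C, is inert, meets criterion E, satisfies condition Z, is tagged K, requires PPE level 3, satisfies condition H, is classified as Y1, carries flag E1, is a catalyst, reacts with water, has attribute W.
Rules concluding "it is an oxidizer": R1 needs "it is tagged V1"; R2 needs "it is hazardous" — none of these are established.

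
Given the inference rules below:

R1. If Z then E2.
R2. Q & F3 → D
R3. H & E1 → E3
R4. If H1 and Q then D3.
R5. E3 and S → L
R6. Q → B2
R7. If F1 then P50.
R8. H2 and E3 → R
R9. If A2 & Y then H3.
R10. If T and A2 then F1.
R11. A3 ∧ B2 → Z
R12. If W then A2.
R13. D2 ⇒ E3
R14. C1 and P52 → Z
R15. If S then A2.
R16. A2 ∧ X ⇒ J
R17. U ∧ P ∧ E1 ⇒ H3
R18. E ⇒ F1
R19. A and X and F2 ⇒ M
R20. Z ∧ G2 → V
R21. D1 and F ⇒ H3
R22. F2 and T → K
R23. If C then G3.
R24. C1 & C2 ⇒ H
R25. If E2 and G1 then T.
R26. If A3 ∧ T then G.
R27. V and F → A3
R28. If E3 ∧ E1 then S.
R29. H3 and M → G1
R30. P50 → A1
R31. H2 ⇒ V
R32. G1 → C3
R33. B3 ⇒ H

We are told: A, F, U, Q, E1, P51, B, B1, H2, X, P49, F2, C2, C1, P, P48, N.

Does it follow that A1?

Yes

B2  (by R6: Q)
H3  (by R17: U, P, E1)
M  (by R19: A, X, F2)
H  (by R24: C1, C2)
G1  (by R29: H3, M)
V  (by R31: H2)
E3  (by R3: H, E1)
A3  (by R27: V, F)
S  (by R28: E3, E1)
Z  (by R11: A3, B2)
A2  (by R15: S)
E2  (by R1: Z)
T  (by R25: E2, G1)
F1  (by R10: T, A2)
P50  (by R7: F1)
A1  (by R30: P50)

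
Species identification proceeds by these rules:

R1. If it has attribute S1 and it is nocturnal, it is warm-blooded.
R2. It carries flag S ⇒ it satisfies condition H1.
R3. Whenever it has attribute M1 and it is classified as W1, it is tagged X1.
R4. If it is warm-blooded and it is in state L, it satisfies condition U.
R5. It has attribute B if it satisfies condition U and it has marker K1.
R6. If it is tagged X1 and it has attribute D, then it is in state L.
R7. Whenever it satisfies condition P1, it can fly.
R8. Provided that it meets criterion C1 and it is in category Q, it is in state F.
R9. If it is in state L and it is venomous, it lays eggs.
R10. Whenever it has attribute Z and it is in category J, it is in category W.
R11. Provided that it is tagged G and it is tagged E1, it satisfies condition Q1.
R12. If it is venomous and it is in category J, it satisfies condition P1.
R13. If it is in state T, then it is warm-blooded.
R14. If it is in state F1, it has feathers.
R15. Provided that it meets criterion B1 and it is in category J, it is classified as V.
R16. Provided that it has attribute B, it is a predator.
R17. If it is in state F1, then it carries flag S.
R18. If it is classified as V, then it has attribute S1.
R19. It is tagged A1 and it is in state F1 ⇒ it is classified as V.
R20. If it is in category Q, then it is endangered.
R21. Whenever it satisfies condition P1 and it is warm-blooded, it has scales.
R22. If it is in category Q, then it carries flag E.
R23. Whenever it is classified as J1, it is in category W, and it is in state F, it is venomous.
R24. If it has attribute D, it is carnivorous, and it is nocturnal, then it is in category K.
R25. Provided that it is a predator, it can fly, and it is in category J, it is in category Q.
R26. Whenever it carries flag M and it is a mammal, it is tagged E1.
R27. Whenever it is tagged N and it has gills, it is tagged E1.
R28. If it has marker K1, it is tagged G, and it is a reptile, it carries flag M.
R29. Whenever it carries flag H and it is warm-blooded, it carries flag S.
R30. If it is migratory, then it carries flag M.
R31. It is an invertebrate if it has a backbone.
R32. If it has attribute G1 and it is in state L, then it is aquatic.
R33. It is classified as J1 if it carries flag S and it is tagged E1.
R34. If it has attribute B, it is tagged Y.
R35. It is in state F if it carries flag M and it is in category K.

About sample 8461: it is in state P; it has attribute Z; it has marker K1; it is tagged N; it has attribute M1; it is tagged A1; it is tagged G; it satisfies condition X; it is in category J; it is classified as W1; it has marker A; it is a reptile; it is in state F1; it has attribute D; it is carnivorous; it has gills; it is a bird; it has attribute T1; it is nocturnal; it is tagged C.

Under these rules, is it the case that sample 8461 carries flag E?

By R3 (it has attribute M1, it is classified as W1): it is tagged X1.
By R6 (it is tagged X1, it has attribute D): it is in state L.
By R10 (it has attribute Z, it is in category J): it is in category W.
By R17 (it is in state F1): it carries flag S.
By R19 (it is tagged A1, it is in state F1): it is classified as V.
By R24 (it has attribute D, it is carnivorous, it is nocturnal): it is in category K.
By R27 (it is tagged N, it has gills): it is tagged E1.
By R28 (it has marker K1, it is tagged G, it is a reptile): it carries flag M.
By R33 (it carries flag S, it is tagged E1): it is classified as J1.
By R35 (it carries flag M, it is in category K): it is in state F.
By R18 (it is classified as V): it has attribute S1.
By R23 (it is classified as J1, it is in category W, it is in state F): it is venomous.
By R1 (it has attribute S1, it is nocturnal): it is warm-blooded.
By R4 (it is warm-blooded, it is in state L): it satisfies condition U.
By R5 (it satisfies condition U, it has marker K1): it has attribute B.
By R12 (it is venomous, it is in category J): it satisfies condition P1.
By R16 (it has attribute B): it is a predator.
By R7 (it satisfies condition P1): it can fly.
By R25 (it is a predator, it can fly, it is in category J): it is in category Q.
By R22 (it is in category Q): it carries flag E.

Yes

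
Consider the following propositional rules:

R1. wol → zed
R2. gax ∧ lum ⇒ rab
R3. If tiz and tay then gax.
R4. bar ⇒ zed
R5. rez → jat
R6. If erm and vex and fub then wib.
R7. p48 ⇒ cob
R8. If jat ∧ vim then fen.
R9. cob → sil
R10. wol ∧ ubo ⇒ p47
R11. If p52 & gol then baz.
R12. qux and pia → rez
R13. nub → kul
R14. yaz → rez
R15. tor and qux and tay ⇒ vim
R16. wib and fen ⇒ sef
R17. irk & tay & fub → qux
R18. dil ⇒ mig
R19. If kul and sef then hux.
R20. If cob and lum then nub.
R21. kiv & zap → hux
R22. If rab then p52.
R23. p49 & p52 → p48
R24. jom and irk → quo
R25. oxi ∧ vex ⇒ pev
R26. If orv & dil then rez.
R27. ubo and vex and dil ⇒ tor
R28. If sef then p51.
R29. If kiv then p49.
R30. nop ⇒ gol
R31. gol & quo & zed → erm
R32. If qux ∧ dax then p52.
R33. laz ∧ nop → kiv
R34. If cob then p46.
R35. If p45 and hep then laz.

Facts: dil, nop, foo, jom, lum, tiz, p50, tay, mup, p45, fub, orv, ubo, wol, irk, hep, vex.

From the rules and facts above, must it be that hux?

Yes

zed  (by R1: wol)
gax  (by R3: tiz, tay)
qux  (by R17: irk, tay, fub)
quo  (by R24: jom, irk)
rez  (by R26: orv, dil)
tor  (by R27: ubo, vex, dil)
gol  (by R30: nop)
erm  (by R31: gol, quo, zed)
laz  (by R35: p45, hep)
rab  (by R2: gax, lum)
jat  (by R5: rez)
wib  (by R6: erm, vex, fub)
vim  (by R15: tor, qux, tay)
p52  (by R22: rab)
kiv  (by R33: laz, nop)
fen  (by R8: jat, vim)
sef  (by R16: wib, fen)
p49  (by R29: kiv)
p48  (by R23: p49, p52)
cob  (by R7: p48)
nub  (by R20: cob, lum)
kul  (by R13: nub)
hux  (by R19: kul, sef)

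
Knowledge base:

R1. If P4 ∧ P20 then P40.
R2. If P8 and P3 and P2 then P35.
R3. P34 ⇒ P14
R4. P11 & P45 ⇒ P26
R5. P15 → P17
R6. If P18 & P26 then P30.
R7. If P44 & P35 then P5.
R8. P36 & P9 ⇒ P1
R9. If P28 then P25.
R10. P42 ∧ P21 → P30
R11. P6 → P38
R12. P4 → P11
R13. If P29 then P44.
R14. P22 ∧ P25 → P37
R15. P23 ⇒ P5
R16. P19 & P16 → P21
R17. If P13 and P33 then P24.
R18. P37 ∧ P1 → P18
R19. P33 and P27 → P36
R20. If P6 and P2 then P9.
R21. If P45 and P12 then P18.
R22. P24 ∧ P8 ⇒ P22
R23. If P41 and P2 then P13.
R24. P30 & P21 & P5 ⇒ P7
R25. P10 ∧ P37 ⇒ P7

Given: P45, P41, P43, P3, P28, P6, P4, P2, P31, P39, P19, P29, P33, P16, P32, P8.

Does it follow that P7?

No

Forward chaining from the given facts derives: P35, P25, P38, P11, P44, P21, P9, P13, P26, P5, P24, P22, P37.
Rules concluding P7: R24 needs P30; R25 needs P10 — none of these are established.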